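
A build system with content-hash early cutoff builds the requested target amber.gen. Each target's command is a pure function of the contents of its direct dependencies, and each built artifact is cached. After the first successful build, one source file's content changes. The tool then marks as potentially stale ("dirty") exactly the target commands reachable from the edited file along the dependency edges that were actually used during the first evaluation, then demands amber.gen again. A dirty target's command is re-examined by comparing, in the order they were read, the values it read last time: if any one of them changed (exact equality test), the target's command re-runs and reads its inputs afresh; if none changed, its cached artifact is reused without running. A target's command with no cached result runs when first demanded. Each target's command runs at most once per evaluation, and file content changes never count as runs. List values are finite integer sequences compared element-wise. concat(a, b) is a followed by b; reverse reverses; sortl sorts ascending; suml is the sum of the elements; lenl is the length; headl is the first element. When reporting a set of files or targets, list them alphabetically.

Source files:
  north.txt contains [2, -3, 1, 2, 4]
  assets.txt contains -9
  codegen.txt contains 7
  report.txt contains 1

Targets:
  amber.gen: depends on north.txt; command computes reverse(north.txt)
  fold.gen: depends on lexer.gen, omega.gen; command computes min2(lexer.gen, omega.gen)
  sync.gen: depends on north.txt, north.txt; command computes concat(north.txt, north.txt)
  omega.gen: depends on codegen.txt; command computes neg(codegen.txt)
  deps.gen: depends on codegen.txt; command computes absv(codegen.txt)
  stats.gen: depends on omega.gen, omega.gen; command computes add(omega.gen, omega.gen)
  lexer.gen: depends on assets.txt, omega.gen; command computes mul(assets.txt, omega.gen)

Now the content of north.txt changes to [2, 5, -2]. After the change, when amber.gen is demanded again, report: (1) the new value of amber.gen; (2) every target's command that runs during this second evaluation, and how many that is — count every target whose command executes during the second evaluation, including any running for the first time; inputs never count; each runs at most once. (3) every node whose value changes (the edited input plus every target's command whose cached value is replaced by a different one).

First evaluation (everything demanded from the output):
  amber.gen = reverse([2, -3, 1, 2, 4]) = [4, 2, 1, -3, 2]

Propagation after the edit:
  amber.gen: runs — north.txt [2, -3, 1, 2, 4]->[2, 5, -2]; result [-2, 5, 2].

New value of amber.gen: [-2, 5, 2].
Target commands that run: amber.gen — 1 in total.
Values that change: amber.gen, north.txt.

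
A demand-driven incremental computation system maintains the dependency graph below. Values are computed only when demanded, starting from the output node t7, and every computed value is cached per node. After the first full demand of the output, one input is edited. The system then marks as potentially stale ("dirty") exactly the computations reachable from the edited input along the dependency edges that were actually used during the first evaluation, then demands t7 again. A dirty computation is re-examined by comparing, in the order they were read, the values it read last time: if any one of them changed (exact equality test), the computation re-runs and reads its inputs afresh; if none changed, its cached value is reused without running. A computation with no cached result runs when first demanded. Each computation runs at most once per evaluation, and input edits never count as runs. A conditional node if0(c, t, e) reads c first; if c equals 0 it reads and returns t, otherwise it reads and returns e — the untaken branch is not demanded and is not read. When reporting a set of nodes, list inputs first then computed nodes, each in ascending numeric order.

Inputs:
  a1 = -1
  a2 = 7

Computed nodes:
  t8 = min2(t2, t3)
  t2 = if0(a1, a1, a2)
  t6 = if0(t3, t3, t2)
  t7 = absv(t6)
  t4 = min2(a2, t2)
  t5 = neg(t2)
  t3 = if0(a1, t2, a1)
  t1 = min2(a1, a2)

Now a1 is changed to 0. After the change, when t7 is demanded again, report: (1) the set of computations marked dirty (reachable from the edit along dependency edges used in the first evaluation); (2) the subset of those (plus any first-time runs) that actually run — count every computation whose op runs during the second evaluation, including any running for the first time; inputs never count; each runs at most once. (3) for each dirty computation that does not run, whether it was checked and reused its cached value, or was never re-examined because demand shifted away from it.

First evaluation (everything demanded from the output):
  t2 = if0(a1=-1 -> else branch a2) = 7
  t3 = if0(a1=-1 -> else branch a1) = -1
  t6 = if0(t3=-1 -> else branch t2) = 7
  t7 = absv(7) = 7

Propagation after the edit:
  t2: runs — a1 -1->0; result 0.
  t3: runs — a1 -1->0; a1 -1->0; result 0.
  t6: runs — t3 -1->0; t2 7->0; result 0.
  t7: runs — t6 7->0; result 0.

Marked dirty: t2, t3, t6, t7.
Computations that run: t2, t3, t6, t7 — 4 in total.
Every dirty computation ran.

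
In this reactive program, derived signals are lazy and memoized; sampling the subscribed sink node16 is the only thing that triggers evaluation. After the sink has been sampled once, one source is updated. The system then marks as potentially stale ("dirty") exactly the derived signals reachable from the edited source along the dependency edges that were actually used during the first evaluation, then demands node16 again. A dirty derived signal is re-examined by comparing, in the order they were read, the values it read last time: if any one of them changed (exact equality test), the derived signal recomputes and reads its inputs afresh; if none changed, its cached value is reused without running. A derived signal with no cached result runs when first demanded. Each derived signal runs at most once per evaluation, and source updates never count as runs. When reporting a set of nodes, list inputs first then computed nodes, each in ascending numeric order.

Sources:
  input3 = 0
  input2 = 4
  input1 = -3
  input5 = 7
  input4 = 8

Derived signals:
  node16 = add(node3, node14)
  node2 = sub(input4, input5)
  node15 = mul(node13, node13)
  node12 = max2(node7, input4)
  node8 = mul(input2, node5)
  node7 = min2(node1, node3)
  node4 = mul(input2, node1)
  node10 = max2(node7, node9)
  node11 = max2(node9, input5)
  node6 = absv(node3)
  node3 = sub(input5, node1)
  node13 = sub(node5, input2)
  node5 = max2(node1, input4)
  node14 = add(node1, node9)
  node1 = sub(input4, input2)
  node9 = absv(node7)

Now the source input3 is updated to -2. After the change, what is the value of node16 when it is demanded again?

First demand of the output computes:
  node1 = sub(8, 4) = 4
  node3 = sub(7, 4) = 3
  node7 = min2(4, 3) = 3
  node9 = absv(3) = 3
  node14 = add(4, 3) = 7
  node16 = add(3, 7) = 10

After the edit, cleaning proceeds:
  no node depends on input3 at all; the second demand re-runs nothing.

Note the shortcut — nothing in the graph depends on input3 at all, so no recomputation happens.

Demanding node16 again yields 10.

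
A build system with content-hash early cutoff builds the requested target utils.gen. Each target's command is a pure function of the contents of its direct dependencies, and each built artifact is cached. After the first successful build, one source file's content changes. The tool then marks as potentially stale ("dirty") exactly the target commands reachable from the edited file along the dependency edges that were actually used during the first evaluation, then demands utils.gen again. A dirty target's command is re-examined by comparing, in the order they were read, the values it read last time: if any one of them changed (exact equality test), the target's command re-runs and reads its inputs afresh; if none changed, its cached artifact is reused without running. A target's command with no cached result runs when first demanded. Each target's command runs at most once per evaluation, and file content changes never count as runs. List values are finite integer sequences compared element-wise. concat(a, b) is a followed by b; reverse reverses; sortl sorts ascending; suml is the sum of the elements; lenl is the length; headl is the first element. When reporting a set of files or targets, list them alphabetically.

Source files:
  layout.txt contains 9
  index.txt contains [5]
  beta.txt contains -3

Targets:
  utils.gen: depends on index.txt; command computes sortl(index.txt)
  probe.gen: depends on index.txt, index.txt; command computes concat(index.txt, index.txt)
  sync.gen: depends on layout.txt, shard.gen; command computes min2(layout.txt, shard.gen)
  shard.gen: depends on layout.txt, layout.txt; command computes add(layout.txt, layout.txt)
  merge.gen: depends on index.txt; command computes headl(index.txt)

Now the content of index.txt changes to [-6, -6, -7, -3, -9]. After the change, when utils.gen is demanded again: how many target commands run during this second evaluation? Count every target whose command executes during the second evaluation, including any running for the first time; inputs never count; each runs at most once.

Target commands that run: utils.gen — 1 in total.

First evaluation (everything demanded from the output):
  utils.gen = sortl([5]) = [5]

Propagation after the edit:
  utils.gen: runs — index.txt [5]->[-6, -6, -7, -3, -9]; result [-9, -7, -6, -6, -3].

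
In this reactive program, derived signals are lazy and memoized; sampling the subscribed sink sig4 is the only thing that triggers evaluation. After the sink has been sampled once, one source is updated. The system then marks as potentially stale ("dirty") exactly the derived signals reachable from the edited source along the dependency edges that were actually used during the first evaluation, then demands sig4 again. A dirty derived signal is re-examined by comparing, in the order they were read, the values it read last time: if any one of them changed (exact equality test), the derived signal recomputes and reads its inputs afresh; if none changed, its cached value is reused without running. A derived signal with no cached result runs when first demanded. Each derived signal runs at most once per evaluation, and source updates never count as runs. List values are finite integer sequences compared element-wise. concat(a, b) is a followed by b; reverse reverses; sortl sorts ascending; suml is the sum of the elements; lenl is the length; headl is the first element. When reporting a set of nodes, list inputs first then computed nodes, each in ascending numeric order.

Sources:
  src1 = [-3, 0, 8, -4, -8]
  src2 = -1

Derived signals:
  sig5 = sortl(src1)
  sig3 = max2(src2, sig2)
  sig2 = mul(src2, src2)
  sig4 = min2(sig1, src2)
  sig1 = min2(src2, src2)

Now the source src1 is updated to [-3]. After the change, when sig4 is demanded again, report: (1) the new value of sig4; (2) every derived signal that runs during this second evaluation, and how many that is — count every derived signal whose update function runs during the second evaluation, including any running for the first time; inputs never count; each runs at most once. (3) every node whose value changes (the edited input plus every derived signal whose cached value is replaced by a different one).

Demanding sig4 again yields -1.
0 derived signals run: none.
The nodes whose values change: src1.
Note the shortcut — src1 feeds only undemanded nodes, so no recomputation happens.

First demand of the output computes:
  sig1 = min2(-1, -1) = -1
  sig4 = min2(-1, -1) = -1

After the edit, cleaning proceeds:
  src1 only reaches undemanded nodes; the second demand re-runs nothing.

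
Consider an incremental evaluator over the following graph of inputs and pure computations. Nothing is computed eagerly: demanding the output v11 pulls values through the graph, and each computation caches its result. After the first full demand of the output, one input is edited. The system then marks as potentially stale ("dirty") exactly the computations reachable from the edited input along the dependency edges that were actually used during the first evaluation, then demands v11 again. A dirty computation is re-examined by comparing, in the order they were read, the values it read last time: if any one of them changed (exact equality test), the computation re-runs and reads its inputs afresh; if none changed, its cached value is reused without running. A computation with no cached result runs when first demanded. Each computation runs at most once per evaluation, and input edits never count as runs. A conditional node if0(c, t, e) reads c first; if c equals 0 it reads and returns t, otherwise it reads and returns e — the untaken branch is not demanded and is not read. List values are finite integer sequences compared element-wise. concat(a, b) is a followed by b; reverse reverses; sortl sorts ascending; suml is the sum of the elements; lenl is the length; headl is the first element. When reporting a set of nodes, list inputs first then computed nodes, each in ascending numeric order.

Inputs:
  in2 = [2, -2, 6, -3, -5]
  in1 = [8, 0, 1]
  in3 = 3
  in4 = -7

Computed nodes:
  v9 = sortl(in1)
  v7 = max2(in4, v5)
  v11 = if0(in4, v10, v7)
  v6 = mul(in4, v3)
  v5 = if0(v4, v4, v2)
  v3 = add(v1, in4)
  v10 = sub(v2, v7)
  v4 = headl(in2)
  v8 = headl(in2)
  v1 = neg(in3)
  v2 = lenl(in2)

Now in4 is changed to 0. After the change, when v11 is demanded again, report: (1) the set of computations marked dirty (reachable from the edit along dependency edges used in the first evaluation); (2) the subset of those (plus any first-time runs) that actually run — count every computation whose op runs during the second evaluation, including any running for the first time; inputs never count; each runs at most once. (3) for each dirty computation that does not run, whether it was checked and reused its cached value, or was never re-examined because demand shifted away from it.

Initial pass — values computed on the first demand:
  v2 = lenl([2, -2, 6, -3, -5]) = 5
  v4 = headl([2, -2, 6, -3, -5]) = 2
  v5 = if0(v4=2 -> else branch v2) = 5
  v7 = max2(-7, 5) = 5
  v11 = if0(in4=-7 -> else branch v7) = 5

Second demand — change propagation:
  v7: re-runs because in4 -7->0; new result 5 (unchanged).
  v10: newly demanded (no cache) — executes and yields 0.
  v11: re-runs because in4 -7->0; new result 0.

The important point: the flipped condition pulls in fresh nodes; v10 runs for the first time.

Dirty set: v7, v11.
Run set: v7, v10, v11 (3 run).
All dirty computations ended up running.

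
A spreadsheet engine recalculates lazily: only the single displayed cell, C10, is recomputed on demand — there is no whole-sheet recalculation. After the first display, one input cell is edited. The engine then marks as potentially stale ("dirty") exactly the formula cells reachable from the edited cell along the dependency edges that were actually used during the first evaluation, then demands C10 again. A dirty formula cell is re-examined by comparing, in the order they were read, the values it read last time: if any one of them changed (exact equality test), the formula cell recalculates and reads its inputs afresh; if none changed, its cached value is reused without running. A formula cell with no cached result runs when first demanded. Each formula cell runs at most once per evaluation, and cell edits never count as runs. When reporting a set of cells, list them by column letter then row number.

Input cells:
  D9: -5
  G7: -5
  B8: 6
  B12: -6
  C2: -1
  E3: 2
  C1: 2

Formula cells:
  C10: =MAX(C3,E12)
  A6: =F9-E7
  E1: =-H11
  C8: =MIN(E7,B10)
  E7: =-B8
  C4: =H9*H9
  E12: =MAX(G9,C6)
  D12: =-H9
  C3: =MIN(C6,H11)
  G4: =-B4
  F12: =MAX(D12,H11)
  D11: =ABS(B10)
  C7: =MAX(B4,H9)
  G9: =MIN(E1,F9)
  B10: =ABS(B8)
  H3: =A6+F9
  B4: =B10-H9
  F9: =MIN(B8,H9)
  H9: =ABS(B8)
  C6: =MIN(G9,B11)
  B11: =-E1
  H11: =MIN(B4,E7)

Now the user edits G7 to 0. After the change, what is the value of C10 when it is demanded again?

First evaluation (everything demanded from the output):
  B10 = ABS(6) = 6
  E7 = -(6) = -6
  H9 = ABS(6) = 6
  B4 = 6 - 6 = 0
  F9 = MIN(6, 6) = 6
  H11 = MIN(0, -6) = -6
  E1 = -(-6) = 6
  B11 = -(6) = -6
  G9 = MIN(6, 6) = 6
  C6 = MIN(6, -6) = -6
  C3 = MIN(-6, -6) = -6
  E12 = MAX(6, -6) = 6
  C10 = MAX(-6, 6) = 6

Propagation after the edit:
  G7 feeds no computation that the output demands — nothing is marked dirty and nothing runs.

Key observation: G7 is never demanded by the output, so the edit triggers no recomputation at all.

New value of C10: 6.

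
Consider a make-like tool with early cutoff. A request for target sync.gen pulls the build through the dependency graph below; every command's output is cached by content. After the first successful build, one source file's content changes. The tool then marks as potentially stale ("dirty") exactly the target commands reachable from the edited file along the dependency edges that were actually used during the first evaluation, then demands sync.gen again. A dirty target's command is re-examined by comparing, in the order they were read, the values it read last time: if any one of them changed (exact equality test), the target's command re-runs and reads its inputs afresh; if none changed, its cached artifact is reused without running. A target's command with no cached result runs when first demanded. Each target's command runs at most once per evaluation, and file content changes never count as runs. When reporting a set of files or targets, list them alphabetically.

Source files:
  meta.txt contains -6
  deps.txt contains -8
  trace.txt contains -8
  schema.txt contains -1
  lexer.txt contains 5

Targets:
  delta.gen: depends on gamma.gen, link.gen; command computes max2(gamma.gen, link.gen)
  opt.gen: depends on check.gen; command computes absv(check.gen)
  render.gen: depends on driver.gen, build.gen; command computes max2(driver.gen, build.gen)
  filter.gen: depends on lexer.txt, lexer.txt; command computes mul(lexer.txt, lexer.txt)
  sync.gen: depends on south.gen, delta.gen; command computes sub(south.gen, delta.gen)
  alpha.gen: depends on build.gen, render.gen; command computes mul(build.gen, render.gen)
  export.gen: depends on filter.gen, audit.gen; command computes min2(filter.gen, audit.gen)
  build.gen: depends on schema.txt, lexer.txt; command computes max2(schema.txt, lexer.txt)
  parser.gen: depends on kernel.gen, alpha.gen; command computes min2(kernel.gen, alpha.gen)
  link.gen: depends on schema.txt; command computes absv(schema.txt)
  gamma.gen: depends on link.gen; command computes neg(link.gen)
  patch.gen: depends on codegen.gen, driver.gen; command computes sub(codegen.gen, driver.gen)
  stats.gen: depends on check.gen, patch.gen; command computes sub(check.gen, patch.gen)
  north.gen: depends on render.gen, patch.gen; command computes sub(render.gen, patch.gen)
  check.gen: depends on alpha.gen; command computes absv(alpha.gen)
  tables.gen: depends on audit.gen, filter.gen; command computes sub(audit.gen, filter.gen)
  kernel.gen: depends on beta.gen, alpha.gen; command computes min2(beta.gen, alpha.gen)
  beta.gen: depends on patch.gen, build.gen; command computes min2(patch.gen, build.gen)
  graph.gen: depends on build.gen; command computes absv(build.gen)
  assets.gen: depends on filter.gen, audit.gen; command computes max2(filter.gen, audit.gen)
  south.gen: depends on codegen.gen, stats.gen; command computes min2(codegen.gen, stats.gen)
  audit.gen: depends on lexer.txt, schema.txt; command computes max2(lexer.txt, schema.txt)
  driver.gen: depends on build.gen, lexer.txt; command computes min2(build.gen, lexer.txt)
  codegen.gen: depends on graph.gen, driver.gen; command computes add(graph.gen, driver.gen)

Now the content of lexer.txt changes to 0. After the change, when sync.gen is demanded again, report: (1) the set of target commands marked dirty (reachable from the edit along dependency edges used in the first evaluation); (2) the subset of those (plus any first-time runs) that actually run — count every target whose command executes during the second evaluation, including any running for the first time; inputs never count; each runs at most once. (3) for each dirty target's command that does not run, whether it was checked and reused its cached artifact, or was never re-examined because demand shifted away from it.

First demand of the output computes:
  build.gen = max2(-1, 5) = 5
  driver.gen = min2(5, 5) = 5
  graph.gen = absv(5) = 5
  codegen.gen = add(5, 5) = 10
  link.gen = absv(-1) = 1
  gamma.gen = neg(1) = -1
  delta.gen = max2(-1, 1) = 1
  patch.gen = sub(10, 5) = 5
  render.gen = max2(5, 5) = 5
  alpha.gen = mul(5, 5) = 25
  check.gen = absv(25) = 25
  stats.gen = sub(25, 5) = 20
  south.gen = min2(10, 20) = 10
  sync.gen = sub(10, 1) = 9

After the edit, cleaning proceeds:
  build.gen: a read changed (lexer.txt 5->0) — executes, giving 0.
  driver.gen: a read changed (build.gen 5->0; lexer.txt 5->0) — executes, giving 0.
  graph.gen: a read changed (build.gen 5->0) — executes, giving 0.
  codegen.gen: a read changed (graph.gen 5->0; driver.gen 5->0) — executes, giving 0.
  patch.gen: a read changed (codegen.gen 10->0; driver.gen 5->0) — executes, giving 0.
  render.gen: a read changed (driver.gen 5->0; build.gen 5->0) — executes, giving 0.
  alpha.gen: a read changed (build.gen 5->0; render.gen 5->0) — executes, giving 0.
  check.gen: a read changed (alpha.gen 25->0) — executes, giving 0.
  stats.gen: a read changed (check.gen 25->0; patch.gen 5->0) — executes, giving 0.
  south.gen: a read changed (codegen.gen 10->0; stats.gen 20->0) — executes, giving 0.
  sync.gen: a read changed (south.gen 10->0) — executes, giving -1.

The edit dirties: alpha.gen, build.gen, check.gen, codegen.gen, driver.gen, graph.gen, patch.gen, render.gen, south.gen, stats.gen, sync.gen.
11 target commands run: alpha.gen, build.gen, check.gen, codegen.gen, driver.gen, graph.gen, patch.gen, render.gen, south.gen, stats.gen, sync.gen.
No dirty target's command escaped a run.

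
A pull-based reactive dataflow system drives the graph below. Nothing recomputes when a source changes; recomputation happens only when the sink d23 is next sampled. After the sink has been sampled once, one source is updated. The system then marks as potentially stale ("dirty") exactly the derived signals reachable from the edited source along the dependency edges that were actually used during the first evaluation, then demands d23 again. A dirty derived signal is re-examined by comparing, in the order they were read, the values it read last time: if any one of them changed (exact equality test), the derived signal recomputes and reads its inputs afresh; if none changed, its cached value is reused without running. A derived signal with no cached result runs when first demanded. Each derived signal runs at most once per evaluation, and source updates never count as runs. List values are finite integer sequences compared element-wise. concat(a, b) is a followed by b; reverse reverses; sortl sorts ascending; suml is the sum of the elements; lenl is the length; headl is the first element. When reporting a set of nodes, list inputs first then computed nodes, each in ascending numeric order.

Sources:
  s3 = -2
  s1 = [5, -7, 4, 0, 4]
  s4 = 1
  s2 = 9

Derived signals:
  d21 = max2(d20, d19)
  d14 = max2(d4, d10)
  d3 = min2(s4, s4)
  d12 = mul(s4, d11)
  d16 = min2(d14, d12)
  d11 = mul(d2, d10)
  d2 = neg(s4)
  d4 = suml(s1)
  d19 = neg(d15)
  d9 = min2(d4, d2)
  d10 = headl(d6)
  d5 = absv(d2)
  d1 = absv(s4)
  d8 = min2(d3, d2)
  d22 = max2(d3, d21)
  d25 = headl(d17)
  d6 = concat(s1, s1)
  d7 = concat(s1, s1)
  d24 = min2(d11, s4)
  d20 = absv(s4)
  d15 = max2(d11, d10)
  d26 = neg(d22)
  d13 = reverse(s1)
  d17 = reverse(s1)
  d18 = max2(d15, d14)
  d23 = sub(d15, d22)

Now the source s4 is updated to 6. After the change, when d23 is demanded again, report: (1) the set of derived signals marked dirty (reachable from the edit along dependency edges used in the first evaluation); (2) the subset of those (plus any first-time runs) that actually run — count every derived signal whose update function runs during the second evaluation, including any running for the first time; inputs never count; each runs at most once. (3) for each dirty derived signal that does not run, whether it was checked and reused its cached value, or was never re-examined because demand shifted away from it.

First evaluation (everything demanded from the output):
  d2 = neg(1) = -1
  d3 = min2(1, 1) = 1
  d6 = concat([5, -7, 4, 0, 4], [5, -7, 4, 0, 4]) = [5, -7, 4, 0, 4, 5, -7, 4, 0, 4]
  d10 = headl([5, -7, 4, 0, 4, 5, -7, 4, 0, 4]) = 5
  d11 = mul(-1, 5) = -5
  d15 = max2(-5, 5) = 5
  d19 = neg(5) = -5
  d20 = absv(1) = 1
  d21 = max2(1, -5) = 1
  d22 = max2(1, 1) = 1
  d23 = sub(5, 1) = 4

Propagation after the edit:
  d2: runs — s4 1->6; result -6.
  d3: runs — s4 1->6; s4 1->6; result 6.
  d11: runs — d2 -1->-6; result -30.
  d15: runs — d11 -5->-30; result 5 (same value as before).
  d19: checked — values it read are unchanged (d15 unchanged); reused cached -5 without running.
  d20: runs — s4 1->6; result 6.
  d21: runs — d20 1->6; result 6.
  d22: runs — d3 1->6; d21 1->6; result 6.
  d23: runs — d22 1->6; result -1.

Key observation: the cutoff stops propagation at d19 — its inputs' values are unchanged, so it reuses its cache.

Marked dirty: d2, d3, d11, d15, d19, d20, d21, d22, d23.
Derived signals that run: d2, d3, d11, d15, d20, d21, d22, d23 — 8 in total.
Checked but reused from cache: d19.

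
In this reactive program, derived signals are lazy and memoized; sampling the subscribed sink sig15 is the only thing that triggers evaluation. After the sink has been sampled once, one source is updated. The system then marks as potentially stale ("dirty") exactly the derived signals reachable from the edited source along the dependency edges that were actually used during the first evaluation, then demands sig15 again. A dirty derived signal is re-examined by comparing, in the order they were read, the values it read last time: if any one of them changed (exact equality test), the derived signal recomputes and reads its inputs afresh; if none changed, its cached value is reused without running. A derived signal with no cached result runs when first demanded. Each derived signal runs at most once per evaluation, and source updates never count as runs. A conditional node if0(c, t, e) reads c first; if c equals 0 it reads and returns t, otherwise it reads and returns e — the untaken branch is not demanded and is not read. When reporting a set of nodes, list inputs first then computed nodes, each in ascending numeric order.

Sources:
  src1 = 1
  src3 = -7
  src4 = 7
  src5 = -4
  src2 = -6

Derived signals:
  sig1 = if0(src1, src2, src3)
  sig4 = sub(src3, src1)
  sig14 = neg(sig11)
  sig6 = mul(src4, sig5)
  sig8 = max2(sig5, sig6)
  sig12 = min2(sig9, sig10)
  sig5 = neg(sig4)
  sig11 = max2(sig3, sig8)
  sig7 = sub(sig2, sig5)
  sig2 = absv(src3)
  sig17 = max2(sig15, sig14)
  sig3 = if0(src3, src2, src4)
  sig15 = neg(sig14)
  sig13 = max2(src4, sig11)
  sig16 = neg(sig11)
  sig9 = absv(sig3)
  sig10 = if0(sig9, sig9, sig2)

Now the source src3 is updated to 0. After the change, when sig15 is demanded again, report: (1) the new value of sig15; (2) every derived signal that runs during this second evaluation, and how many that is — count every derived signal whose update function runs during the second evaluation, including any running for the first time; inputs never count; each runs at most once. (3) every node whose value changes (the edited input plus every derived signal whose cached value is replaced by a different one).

First demand of the output computes:
  sig3 = if0(src3=-7 -> else branch src4) = 7
  sig4 = sub(-7, 1) = -8
  sig5 = neg(-8) = 8
  sig6 = mul(7, 8) = 56
  sig8 = max2(8, 56) = 56
  sig11 = max2(7, 56) = 56
  sig14 = neg(56) = -56
  sig15 = neg(-56) = 56

After the edit, cleaning proceeds:
  sig3: a read changed (src3 -7->0) — executes, giving -6.
  sig4: a read changed (src3 -7->0) — executes, giving -1.
  sig5: a read changed (sig4 -8->-1) — executes, giving 1.
  sig6: a read changed (sig5 8->1) — executes, giving 7.
  sig8: a read changed (sig5 8->1; sig6 56->7) — executes, giving 7.
  sig11: a read changed (sig3 7->-6; sig8 56->7) — executes, giving 7.
  sig14: a read changed (sig11 56->7) — executes, giving -7.
  sig15: a read changed (sig14 -56->-7) — executes, giving 7.

Demanding sig15 again yields 7.
8 derived signals run: sig3, sig4, sig5, sig6, sig8, sig11, sig14, sig15.
The nodes whose values change: src3, sig3, sig4, sig5, sig6, sig8, sig11, sig14, sig15.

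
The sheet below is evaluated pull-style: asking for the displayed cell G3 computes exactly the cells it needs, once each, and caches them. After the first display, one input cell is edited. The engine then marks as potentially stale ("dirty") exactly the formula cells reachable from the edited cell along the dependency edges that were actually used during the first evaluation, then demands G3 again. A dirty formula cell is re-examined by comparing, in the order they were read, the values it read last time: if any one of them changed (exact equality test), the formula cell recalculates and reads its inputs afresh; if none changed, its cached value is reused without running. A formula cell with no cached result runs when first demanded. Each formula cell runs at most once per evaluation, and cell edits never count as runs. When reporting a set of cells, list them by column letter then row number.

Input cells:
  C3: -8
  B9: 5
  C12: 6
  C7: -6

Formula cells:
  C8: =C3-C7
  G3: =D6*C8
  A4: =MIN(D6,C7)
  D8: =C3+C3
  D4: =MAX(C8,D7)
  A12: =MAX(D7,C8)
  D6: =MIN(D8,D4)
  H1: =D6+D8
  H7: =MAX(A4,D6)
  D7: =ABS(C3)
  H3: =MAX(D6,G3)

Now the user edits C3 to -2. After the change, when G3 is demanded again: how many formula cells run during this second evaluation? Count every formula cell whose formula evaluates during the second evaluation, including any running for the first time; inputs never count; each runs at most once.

First demand of the output computes:
  C8 = -8 - -6 = -2
  D7 = ABS(-8) = 8
  D4 = MAX(-2, 8) = 8
  D8 = -8 + -8 = -16
  D6 = MIN(-16, 8) = -16
  G3 = -16 * -2 = 32

After the edit, cleaning proceeds:
  C8: a read changed (C3 -8->-2) — executes, giving 4.
  D7: a read changed (C3 -8->-2) — executes, giving 2.
  D4: a read changed (C8 -2->4; D7 8->2) — executes, giving 4.
  D8: a read changed (C3 -8->-2; C3 -8->-2) — executes, giving -4.
  D6: a read changed (D8 -16->-4; D4 8->4) — executes, giving -4.
  G3: a read changed (D6 -16->-4; C8 -2->4) — executes, giving -16.

6 formula cells run: C8, D4, D6, D7, D8, G3.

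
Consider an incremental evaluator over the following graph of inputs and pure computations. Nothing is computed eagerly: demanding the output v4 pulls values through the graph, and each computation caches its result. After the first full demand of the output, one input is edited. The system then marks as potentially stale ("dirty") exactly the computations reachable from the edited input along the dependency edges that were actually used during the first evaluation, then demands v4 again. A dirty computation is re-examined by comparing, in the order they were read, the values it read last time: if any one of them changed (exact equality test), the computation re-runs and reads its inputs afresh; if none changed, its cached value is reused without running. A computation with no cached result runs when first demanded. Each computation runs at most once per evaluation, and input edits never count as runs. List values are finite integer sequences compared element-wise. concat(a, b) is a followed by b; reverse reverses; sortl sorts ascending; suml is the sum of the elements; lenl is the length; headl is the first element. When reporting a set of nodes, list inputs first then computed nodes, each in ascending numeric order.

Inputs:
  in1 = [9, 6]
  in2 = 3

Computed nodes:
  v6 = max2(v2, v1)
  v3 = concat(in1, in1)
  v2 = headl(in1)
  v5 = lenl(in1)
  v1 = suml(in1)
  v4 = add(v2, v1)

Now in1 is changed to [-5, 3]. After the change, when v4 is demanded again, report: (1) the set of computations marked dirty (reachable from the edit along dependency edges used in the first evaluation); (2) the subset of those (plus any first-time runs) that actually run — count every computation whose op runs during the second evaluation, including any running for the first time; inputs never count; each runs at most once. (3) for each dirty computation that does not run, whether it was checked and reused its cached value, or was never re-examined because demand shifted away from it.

Dirty set: v1, v2, v4.
Run set: v1, v2, v4 (3 run).
All dirty computations ended up running.

Initial pass — values computed on the first demand:
  v1 = suml([9, 6]) = 15
  v2 = headl([9, 6]) = 9
  v4 = add(9, 15) = 24

Second demand — change propagation:
  v1: re-runs because in1 [9, 6]->[-5, 3]; new result -2.
  v2: re-runs because in1 [9, 6]->[-5, 3]; new result -5.
  v4: re-runs because v2 9->-5; v1 15->-2; new result -7.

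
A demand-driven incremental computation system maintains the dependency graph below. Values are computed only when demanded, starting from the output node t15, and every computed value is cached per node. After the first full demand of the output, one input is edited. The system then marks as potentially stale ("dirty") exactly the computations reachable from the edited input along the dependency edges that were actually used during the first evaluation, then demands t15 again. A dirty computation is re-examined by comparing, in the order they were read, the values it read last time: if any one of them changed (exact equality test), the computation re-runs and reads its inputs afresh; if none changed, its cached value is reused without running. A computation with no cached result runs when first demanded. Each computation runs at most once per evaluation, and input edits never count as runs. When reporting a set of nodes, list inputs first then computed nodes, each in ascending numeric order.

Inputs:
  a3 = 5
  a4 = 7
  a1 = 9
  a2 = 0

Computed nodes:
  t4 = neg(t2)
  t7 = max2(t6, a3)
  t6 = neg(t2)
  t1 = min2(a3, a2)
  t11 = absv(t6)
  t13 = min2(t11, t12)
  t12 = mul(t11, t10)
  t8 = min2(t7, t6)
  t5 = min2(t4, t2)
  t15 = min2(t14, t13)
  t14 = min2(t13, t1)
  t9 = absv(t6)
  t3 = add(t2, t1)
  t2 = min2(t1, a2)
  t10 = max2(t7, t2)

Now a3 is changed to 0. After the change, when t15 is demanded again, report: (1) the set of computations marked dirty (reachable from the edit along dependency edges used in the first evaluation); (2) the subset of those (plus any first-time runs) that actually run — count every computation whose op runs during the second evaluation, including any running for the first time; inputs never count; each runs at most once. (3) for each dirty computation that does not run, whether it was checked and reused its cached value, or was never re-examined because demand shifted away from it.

First evaluation (everything demanded from the output):
  t1 = min2(5, 0) = 0
  t2 = min2(0, 0) = 0
  t6 = neg(0) = 0
  t7 = max2(0, 5) = 5
  t10 = max2(5, 0) = 5
  t11 = absv(0) = 0
  t12 = mul(0, 5) = 0
  t13 = min2(0, 0) = 0
  t14 = min2(0, 0) = 0
  t15 = min2(0, 0) = 0

Propagation after the edit:
  t1: runs — a3 5->0; result 0 (same value as before).
  t2: checked — values it read are unchanged (t1 unchanged, a2 unchanged); reused cached 0 without running.
  t6: checked — values it read are unchanged (t2 unchanged); reused cached 0 without running.
  t7: runs — a3 5->0; result 0.
  t10: runs — t7 5->0; result 0.
  t11: checked — values it read are unchanged (t6 unchanged); reused cached 0 without running.
  t12: runs — t10 5->0; result 0 (same value as before).
  t13: checked — values it read are unchanged (t11 unchanged, t12 unchanged); reused cached 0 without running.
  t14: checked — values it read are unchanged (t13 unchanged, t1 unchanged); reused cached 0 without running.
  t15: checked — values it read are unchanged (t14 unchanged, t13 unchanged); reused cached 0 without running.

Key observation: the cutoff stops propagation at t2 — its inputs' values are unchanged, so it reuses its cache.

Marked dirty: t1, t2, t6, t7, t10, t11, t12, t13, t14, t15.
Computations that run: t1, t7, t10, t12 — 4 in total.
Checked but reused from cache: t2, t6, t11, t13, t14, t15.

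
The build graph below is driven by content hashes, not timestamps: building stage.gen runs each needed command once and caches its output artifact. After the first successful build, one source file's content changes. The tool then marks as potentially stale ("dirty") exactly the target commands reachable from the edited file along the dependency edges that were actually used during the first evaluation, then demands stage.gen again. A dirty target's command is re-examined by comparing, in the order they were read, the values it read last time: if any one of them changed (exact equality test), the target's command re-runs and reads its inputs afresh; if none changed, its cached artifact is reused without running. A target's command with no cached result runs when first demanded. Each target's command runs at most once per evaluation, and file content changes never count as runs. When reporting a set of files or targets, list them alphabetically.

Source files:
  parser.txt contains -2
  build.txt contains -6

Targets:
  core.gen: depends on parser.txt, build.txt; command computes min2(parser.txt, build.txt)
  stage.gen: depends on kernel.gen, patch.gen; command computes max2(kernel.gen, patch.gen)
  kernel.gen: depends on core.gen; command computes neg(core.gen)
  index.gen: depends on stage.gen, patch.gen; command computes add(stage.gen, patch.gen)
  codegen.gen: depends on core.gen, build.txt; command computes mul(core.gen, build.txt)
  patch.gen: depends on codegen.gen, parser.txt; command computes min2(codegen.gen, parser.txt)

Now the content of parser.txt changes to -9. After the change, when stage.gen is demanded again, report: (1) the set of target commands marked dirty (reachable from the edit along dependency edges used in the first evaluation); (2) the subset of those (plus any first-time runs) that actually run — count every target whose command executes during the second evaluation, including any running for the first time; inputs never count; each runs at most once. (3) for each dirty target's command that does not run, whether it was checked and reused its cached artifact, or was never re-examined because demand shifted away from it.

Initial pass — values computed on the first demand:
  core.gen = min2(-2, -6) = -6
  codegen.gen = mul(-6, -6) = 36
  kernel.gen = neg(-6) = 6
  patch.gen = min2(36, -2) = -2
  stage.gen = max2(6, -2) = 6

Second demand — change propagation:
  core.gen: re-runs because parser.txt -2->-9; new result -9.
  codegen.gen: re-runs because core.gen -6->-9; new result 54.
  kernel.gen: re-runs because core.gen -6->-9; new result 9.
  patch.gen: re-runs because codegen.gen 36->54; parser.txt -2->-9; new result -9.
  stage.gen: re-runs because kernel.gen 6->9; patch.gen -2->-9; new result 9.

Dirty set: codegen.gen, core.gen, kernel.gen, patch.gen, stage.gen.
Run set: codegen.gen, core.gen, kernel.gen, patch.gen, stage.gen (5 run).
All dirty target commands ended up running.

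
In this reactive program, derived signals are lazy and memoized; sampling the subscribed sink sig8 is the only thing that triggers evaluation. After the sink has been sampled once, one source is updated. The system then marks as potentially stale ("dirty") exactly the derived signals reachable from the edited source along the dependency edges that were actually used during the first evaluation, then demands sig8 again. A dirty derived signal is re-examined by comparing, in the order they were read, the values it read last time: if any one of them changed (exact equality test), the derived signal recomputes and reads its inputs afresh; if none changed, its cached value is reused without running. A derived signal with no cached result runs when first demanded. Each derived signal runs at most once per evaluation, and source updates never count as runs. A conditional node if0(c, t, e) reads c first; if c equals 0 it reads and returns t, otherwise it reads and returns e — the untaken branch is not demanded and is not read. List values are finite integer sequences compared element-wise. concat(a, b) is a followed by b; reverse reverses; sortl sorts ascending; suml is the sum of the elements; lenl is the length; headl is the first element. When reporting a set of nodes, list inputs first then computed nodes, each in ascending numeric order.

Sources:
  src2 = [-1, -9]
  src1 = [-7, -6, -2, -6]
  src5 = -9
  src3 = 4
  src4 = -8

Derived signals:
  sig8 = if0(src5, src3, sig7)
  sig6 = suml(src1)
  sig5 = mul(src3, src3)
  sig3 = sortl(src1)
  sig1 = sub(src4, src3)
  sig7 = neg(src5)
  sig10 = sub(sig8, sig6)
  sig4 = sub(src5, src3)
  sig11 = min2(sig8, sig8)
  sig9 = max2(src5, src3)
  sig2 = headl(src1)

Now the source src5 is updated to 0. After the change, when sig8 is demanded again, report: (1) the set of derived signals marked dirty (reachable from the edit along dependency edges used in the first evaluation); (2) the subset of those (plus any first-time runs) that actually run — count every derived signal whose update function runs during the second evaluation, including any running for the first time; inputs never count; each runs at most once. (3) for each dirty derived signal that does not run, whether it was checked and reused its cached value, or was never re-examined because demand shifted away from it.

First demand of the output computes:
  sig7 = neg(-9) = 9
  sig8 = if0(src5=-9 -> else branch sig7) = 9

After the edit, cleaning proceeds:
  sig7: stays stale; no demand reaches it after the flip.
  sig8: a read changed (src5 -9->0) — executes, giving 4.

Note the branch switch — demand abandons sig7, which is never re-examined.

The edit dirties: sig7, sig8.
1 derived signals run: sig8.
Unvisited dirty nodes (no longer demanded): sig7.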